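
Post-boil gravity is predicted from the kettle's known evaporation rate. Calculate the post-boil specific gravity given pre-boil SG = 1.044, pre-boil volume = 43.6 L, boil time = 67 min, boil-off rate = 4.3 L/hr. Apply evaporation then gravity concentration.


V_post = V_pre − rate·(t/60);  SG_post = 1 + (SG_pre−1)·V_pre/V_post
V_post = 43.6 − 4.3·(67/60) = 38.7983
SG_post = 1 + (1.044 − 1)·43.6/38.7983

1.0494


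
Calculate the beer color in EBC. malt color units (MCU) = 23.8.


SRM = 1.4922·MCU^0.6859;  EBC = SRM·1.97
SRM = 1.4922·23.8^0.6859 = 13.1226
EBC = 13.1226·1.97

25.8516 EBC


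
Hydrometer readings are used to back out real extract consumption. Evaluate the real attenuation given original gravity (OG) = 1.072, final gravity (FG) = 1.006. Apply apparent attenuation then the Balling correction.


AA = (OG−FG)/(OG−1)·100;  RA = AA·0.8192
AA = (1.072 − 1.006)/(1.072 − 1)·100 = 91.6667
RA = 91.6667·0.8192

75.0933 %


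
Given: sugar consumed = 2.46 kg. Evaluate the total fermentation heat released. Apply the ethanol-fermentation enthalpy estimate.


Q = m_sugar · 590 kJ/kg
Q = 2.46 · 590

1451.4000 kJ


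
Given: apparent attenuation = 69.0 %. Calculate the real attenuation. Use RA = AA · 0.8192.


RA = 69.0 · 0.8192

56.5248 %


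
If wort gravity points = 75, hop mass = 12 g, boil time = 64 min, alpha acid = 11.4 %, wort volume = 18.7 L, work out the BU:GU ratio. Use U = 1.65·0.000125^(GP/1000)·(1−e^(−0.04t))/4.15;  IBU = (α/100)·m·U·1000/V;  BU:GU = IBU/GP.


U = 1.65·0.000125^(75/1000)·(1−e^(−0.04·64))/4.15 = 0.1870
IBU = (11.4/100)·12·0.1870·1000/18.7 = 13.6775
BU:GU = 13.6775/75

0.1824


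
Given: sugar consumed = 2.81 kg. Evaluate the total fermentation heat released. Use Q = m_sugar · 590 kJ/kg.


Q = 2.81 · 590

1657.9000 kJ


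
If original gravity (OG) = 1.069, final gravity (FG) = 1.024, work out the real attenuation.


AA = (OG−FG)/(OG−1)·100;  RA = AA·0.8192
AA = (1.069 − 1.024)/(1.069 − 1)·100 = 65.2174
RA = 65.2174·0.8192

53.4261 %


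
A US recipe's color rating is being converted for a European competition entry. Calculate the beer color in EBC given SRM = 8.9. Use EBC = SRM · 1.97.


EBC = 8.9 · 1.97

17.5330 EBC


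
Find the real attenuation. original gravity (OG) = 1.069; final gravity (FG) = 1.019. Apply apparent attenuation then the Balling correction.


AA = (OG−FG)/(OG−1)·100;  RA = AA·0.8192
AA = (1.069 − 1.019)/(1.069 − 1)·100 = 72.4638
RA = 72.4638·0.8192

59.3623 %


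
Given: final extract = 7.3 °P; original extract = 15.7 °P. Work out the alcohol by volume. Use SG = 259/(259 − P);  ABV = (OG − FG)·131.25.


OG = 259/(259 − 15.7) = 1.0645
FG = 259/(259 − 7.3) = 1.0290
ABV = (1.0645 − 1.0290)·131.25

4.6629 % ABV


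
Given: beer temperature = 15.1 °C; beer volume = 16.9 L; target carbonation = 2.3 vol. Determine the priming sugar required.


residual = 14.695·(0.01821 + 0.09011·e^(−0.04·T));  sugar = (target − residual)·4.0·V
residual = 14.695·(0.01821 + 0.09011·e^(−0.04·15.1)) = 0.9914
sugar = (2.3 − 0.9914)·4.0·16.9

88.4605 g


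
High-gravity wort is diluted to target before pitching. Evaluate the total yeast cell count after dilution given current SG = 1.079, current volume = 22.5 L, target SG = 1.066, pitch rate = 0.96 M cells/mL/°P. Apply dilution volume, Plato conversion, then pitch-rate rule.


V_w = V·((SG_c−1)/(SG_t−1)−1);  °P = 259 − 259/SG_t;  cells = rate·(V+V_w)·°P
V_w = 22.5·((1.079−1)/(1.066−1)−1) = 4.4318
V_final = 22.5 + 4.4318 = 26.9318
°P = 259 − 259/1.066 = 16.0356
cells = 0.96·26.9318·16.0356

414.5944 billion cells


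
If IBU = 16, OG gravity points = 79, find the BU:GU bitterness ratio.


BU:GU = IBU / OG_points
BU:GU = 16 / 79

0.2025


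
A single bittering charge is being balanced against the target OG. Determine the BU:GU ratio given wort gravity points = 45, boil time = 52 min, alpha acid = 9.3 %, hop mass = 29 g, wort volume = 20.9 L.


U = 1.65·0.000125^(GP/1000)·(1−e^(−0.04t))/4.15;  IBU = (α/100)·m·U·1000/V;  BU:GU = IBU/GP
U = 1.65·0.000125^(45/1000)·(1−e^(−0.04·52))/4.15 = 0.2322
IBU = (9.3/100)·29·0.2322·1000/20.9 = 29.9622
BU:GU = 29.9622/45

0.6658


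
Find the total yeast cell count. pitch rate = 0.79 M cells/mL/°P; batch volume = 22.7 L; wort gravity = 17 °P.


cells (billions) = rate · V_L · °P
cells = 0.79 · 22.7 · 17

304.8610 billion cells


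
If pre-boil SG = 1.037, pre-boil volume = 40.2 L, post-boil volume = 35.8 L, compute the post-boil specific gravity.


SG_post = 1 + (SG_pre − 1)·V_pre/V_post
pts_pre = (1.037 − 1)·1000 = 37.0000
pts_post = 37.0000·40.2/35.8 = 41.5475
SG_post = 1 + 41.5475/1000

1.0415


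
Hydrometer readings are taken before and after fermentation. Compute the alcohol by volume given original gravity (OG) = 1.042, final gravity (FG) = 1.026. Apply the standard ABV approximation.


ABV = (OG − FG) · 131.25
ABV = (1.042 − 1.026) · 131.25

2.1000 % ABV


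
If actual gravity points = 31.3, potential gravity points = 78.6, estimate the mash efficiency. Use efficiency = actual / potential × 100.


efficiency = 31.3 / 78.6 × 100

39.8219 %


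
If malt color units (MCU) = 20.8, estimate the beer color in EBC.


SRM = 1.4922·MCU^0.6859;  EBC = SRM·1.97
SRM = 1.4922·20.8^0.6859 = 11.9643
EBC = 11.9643·1.97

23.5696 EBC


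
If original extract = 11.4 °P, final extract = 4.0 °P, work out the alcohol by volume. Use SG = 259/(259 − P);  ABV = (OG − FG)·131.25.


OG = 259/(259 − 11.4) = 1.0460
FG = 259/(259 − 4.0) = 1.0157
ABV = (1.0460 − 1.0157)·131.25

3.9842 % ABV


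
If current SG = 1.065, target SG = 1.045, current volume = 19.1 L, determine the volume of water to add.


V_water = V·((SG_curr − 1)/(SG_target − 1) − 1)
V_water = 19.1·((1.065 − 1)/(1.045 − 1) − 1)

8.4889 L


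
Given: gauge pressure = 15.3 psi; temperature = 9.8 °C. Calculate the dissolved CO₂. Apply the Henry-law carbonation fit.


vols = (P + 14.695)·(0.01821 + 0.09011·e^(−0.04·T))
vols = (15.3 + 14.695)·(0.01821 + 0.09011·e^(−0.04·9.8))

2.3725 volumes


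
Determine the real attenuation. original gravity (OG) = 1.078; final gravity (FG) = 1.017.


AA = (OG−FG)/(OG−1)·100;  RA = AA·0.8192
AA = (1.078 − 1.017)/(1.078 − 1)·100 = 78.2051
RA = 78.2051·0.8192

64.0656 %


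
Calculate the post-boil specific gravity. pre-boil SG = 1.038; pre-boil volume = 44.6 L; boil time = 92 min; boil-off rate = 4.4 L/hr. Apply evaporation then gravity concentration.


V_post = V_pre − rate·(t/60);  SG_post = 1 + (SG_pre−1)·V_pre/V_post
V_post = 44.6 − 4.4·(92/60) = 37.8533
SG_post = 1 + (1.038 − 1)·44.6/37.8533

1.0448


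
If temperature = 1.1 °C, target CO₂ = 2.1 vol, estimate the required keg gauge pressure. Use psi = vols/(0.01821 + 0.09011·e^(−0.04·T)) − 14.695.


psi = 2.1/(0.01821 + 0.09011·e^(−0.04·1.1)) − 14.695

5.4120 psi


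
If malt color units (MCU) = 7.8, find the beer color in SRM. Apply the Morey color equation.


SRM = 1.4922 · MCU^0.6859
SRM = 1.4922 · 7.8^0.6859

6.1054 SRM


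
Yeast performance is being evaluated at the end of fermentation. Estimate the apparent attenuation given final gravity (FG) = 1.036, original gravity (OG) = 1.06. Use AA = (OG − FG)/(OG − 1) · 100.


AA = (1.06 − 1.036)/(1.06 − 1) · 100

40.0000 %


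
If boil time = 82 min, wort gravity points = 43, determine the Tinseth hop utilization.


U = 1.65·0.000125^(GP/1000) · (1 − e^(−0.04·t))/4.15
bigness = 1.65·0.000125^(43/1000) = 1.1211
boil_factor = (1 − e^(−0.04·82))/4.15 = 0.2319
U = 1.1211 · 0.2319

0.2600


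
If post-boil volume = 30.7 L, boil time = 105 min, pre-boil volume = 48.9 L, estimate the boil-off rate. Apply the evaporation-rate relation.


rate = (V_pre − V_post) / (t_min/60)
rate = (48.9 − 30.7) / (105/60)

10.4000 L/hr


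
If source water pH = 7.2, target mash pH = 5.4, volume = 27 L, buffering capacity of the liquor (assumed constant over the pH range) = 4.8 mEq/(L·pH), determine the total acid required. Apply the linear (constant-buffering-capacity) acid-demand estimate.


acid = buffering capacity · (pH_source − pH_target) · V
acid = 4.8 · (7.2 − 5.4) · 27

233.2800 mEq


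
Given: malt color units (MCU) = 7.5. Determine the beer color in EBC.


SRM = 1.4922·MCU^0.6859;  EBC = SRM·1.97
SRM = 1.4922·7.5^0.6859 = 5.9434
EBC = 5.9434·1.97

11.7084 EBC


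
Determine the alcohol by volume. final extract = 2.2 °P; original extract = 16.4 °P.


SG = 259/(259 − P);  ABV = (OG − FG)·131.25
OG = 259/(259 − 16.4) = 1.0676
FG = 259/(259 − 2.2) = 1.0086
ABV = (1.0676 − 1.0086)·131.25

7.7482 % ABV


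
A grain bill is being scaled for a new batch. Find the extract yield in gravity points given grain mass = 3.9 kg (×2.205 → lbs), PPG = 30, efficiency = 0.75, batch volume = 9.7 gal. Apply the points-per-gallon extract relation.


points = lbs × PPG × eff / vol
lbs = 3.9 × 2.205 = 8.5995
points = 8.5995 × 30 × 0.75 / 9.7

19.9473 points


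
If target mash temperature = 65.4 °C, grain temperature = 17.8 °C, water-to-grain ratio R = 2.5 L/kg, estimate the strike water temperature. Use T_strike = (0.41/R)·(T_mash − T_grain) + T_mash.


T_strike = (0.41/2.5)·(65.4 − 17.8) + 65.4

73.2064 °C


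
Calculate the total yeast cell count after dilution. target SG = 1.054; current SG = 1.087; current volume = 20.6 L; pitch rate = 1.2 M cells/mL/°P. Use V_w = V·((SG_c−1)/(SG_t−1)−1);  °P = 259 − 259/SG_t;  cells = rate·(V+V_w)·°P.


V_w = 20.6·((1.087−1)/(1.054−1)−1) = 12.5889
V_final = 20.6 + 12.5889 = 33.1889
°P = 259 − 259/1.054 = 13.2694
cells = 1.2·33.1889·13.2694

528.4780 billion cells


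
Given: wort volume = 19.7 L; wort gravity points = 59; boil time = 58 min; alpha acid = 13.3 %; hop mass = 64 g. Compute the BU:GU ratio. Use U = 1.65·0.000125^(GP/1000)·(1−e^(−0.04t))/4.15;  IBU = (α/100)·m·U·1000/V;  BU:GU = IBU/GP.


U = 1.65·0.000125^(59/1000)·(1−e^(−0.04·58))/4.15 = 0.2110
IBU = (13.3/100)·64·0.2110·1000/19.7 = 91.1578
BU:GU = 91.1578/59

1.5450


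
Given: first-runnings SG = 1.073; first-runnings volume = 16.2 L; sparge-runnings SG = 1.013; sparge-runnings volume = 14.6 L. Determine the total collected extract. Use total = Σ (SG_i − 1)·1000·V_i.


first = (1.073 − 1)·1000·16.2 = 1182.6000
sparge = (1.013 − 1)·1000·14.6 = 189.8000
total = 1182.6000 + 189.8000

1372.4000 gravity·L


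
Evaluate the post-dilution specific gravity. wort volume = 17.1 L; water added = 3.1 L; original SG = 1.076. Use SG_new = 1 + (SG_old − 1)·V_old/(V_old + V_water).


pts = (1.076 − 1)·1000·17.1/(17.1 + 3.1) = 64.3366
SG_new = 1 + 64.3366/1000

1.0643


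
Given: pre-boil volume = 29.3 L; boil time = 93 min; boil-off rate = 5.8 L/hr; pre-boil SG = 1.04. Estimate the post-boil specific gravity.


V_post = V_pre − rate·(t/60);  SG_post = 1 + (SG_pre−1)·V_pre/V_post
V_post = 29.3 − 5.8·(93/60) = 20.3100
SG_post = 1 + (1.04 − 1)·29.3/20.3100

1.0577


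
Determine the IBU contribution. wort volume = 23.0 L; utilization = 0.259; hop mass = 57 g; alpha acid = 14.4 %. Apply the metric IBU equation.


IBU = (α/100)·mass·U·1000 / V
IBU = (14.4/100)·57·0.259·1000 / 23.0

92.4292 IBU


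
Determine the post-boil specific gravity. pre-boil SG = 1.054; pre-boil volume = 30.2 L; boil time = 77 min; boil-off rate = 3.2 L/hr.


V_post = V_pre − rate·(t/60);  SG_post = 1 + (SG_pre−1)·V_pre/V_post
V_post = 30.2 − 3.2·(77/60) = 26.0933
SG_post = 1 + (1.054 − 1)·30.2/26.0933

1.0625


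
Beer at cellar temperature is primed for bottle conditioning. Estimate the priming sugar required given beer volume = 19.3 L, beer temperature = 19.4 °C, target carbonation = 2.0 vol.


residual = 14.695·(0.01821 + 0.09011·e^(−0.04·T));  sugar = (target − residual)·4.0·V
residual = 14.695·(0.01821 + 0.09011·e^(−0.04·19.4)) = 0.8770
sugar = (2.0 − 0.8770)·4.0·19.3

86.6929 g


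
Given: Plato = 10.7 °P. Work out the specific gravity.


SG = 259/(259 − P)
SG = 259/(259 − 10.7)

1.0431


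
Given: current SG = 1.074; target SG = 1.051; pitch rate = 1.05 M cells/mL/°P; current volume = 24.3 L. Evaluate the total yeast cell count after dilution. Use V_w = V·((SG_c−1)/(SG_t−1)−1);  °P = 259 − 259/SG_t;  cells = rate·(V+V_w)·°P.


V_w = 24.3·((1.074−1)/(1.051−1)−1) = 10.9588
V_final = 24.3 + 10.9588 = 35.2588
°P = 259 − 259/1.051 = 12.5680
cells = 1.05·35.2588·12.5680

465.2907 billion cells


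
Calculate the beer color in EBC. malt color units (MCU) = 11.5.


SRM = 1.4922·MCU^0.6859;  EBC = SRM·1.97
SRM = 1.4922·11.5^0.6859 = 7.9682
EBC = 7.9682·1.97

15.6973 EBC


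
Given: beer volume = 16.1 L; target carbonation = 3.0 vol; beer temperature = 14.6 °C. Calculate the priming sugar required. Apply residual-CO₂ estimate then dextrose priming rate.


residual = 14.695·(0.01821 + 0.09011·e^(−0.04·T));  sugar = (target − residual)·4.0·V
residual = 14.695·(0.01821 + 0.09011·e^(−0.04·14.6)) = 1.0060
sugar = (3.0 − 1.0060)·4.0·16.1

128.4114 g


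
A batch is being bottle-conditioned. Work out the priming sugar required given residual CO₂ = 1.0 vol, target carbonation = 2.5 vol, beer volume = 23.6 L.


sugar = (target − residual)·4.0·V
sugar = (2.5 − 1.0)·4.0·23.6

141.6000 g


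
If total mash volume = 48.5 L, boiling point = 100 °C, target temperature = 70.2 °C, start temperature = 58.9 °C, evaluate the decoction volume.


V_dec = V_total·(T_target − T_start)/(T_boil − T_start)
V_dec = 48.5·(70.2 − 58.9)/(100 − 58.9)

13.3345 L


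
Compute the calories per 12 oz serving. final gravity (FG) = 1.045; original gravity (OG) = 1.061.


ABW = (OG−FG)·131.25·0.79/FG;  °P = 259 − 259/SG (for OG→OE and FG→AE);  RE = 0.1808·OE + 0.8192·AE;  Cal = (6.9·ABW + 4·(RE−0.1))·FG·3.55
ABW = (1.061 − 1.045)·131.25·0.79/1.045 = 1.5876
OE = 259 − 259/1.061 = 14.8907 °P
AE = 259 − 259/1.045 = 11.1531 °P
RE = 0.1808·14.8907 + 0.8192·11.1531 = 11.8289 °P
Cal = (6.9·1.5876 + 4·(11.8289−0.1))·1.045·3.55

214.6818 kcal


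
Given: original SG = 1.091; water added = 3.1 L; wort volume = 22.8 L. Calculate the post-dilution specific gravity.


SG_new = 1 + (SG_old − 1)·V_old/(V_old + V_water)
pts = (1.091 − 1)·1000·22.8/(22.8 + 3.1) = 80.1081
SG_new = 1 + 80.1081/1000

1.0801


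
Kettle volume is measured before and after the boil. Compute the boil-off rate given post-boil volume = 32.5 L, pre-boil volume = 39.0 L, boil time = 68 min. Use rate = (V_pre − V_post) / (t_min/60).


rate = (39.0 − 32.5) / (68/60)

5.7353 L/hr


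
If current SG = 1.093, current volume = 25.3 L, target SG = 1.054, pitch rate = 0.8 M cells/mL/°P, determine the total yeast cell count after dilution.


V_w = V·((SG_c−1)/(SG_t−1)−1);  °P = 259 − 259/SG_t;  cells = rate·(V+V_w)·°P
V_w = 25.3·((1.093−1)/(1.054−1)−1) = 18.2722
V_final = 25.3 + 18.2722 = 43.5722
°P = 259 − 259/1.054 = 13.2694
cells = 0.8·43.5722·13.2694

462.5435 billion cells


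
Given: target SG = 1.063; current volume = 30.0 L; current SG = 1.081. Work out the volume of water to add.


V_water = V·((SG_curr − 1)/(SG_target − 1) − 1)
V_water = 30.0·((1.081 − 1)/(1.063 − 1) − 1)

8.5714 L


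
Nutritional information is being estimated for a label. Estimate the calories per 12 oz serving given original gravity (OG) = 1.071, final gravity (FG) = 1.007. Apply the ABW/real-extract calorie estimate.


ABW = (OG−FG)·131.25·0.79/FG;  °P = 259 − 259/SG (for OG→OE and FG→AE);  RE = 0.1808·OE + 0.8192·AE;  Cal = (6.9·ABW + 4·(RE−0.1))·FG·3.55
ABW = (1.071 − 1.007)·131.25·0.79/1.007 = 6.5899
OE = 259 − 259/1.071 = 17.1699 °P
AE = 259 − 259/1.007 = 1.8004 °P
RE = 0.1808·17.1699 + 0.8192·1.8004 = 4.5792 °P
Cal = (6.9·6.5899 + 4·(4.5792−0.1))·1.007·3.55

226.5988 kcal


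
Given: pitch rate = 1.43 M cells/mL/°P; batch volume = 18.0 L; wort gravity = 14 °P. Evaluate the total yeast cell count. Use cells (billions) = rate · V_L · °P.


cells = 1.43 · 18.0 · 14

360.3600 billion cells


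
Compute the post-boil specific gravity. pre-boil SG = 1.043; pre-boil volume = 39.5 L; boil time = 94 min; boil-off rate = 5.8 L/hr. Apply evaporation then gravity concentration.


V_post = V_pre − rate·(t/60);  SG_post = 1 + (SG_pre−1)·V_pre/V_post
V_post = 39.5 − 5.8·(94/60) = 30.4133
SG_post = 1 + (1.043 − 1)·39.5/30.4133

1.0558


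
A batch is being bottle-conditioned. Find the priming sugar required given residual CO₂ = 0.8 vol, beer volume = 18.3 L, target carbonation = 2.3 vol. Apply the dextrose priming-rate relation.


sugar = (target − residual)·4.0·V
sugar = (2.3 − 0.8)·4.0·18.3

109.8000 g


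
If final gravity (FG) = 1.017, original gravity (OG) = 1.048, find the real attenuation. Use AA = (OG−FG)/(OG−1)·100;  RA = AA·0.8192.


AA = (1.048 − 1.017)/(1.048 − 1)·100 = 64.5833
RA = 64.5833·0.8192

52.9067 %


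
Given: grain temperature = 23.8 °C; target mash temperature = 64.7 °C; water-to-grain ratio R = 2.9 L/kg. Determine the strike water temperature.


T_strike = (0.41/R)·(T_mash − T_grain) + T_mash
T_strike = (0.41/2.9)·(64.7 − 23.8) + 64.7

70.4824 °C


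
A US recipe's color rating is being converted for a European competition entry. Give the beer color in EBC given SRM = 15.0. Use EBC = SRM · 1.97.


EBC = 15.0 · 1.97

29.5500 EBC


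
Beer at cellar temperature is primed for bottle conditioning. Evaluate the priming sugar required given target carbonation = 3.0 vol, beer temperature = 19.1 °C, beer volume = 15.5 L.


residual = 14.695·(0.01821 + 0.09011·e^(−0.04·T));  sugar = (target − residual)·4.0·V
residual = 14.695·(0.01821 + 0.09011·e^(−0.04·19.1)) = 0.8844
sugar = (3.0 − 0.8844)·4.0·15.5

131.1677 g


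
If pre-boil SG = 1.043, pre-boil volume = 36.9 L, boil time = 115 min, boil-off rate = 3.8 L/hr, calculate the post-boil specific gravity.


V_post = V_pre − rate·(t/60);  SG_post = 1 + (SG_pre−1)·V_pre/V_post
V_post = 36.9 − 3.8·(115/60) = 29.6167
SG_post = 1 + (1.043 − 1)·36.9/29.6167

1.0536


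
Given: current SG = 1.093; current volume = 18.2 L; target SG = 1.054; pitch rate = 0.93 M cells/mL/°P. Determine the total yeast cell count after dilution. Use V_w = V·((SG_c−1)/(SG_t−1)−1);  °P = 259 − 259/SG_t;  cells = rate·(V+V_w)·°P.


V_w = 18.2·((1.093−1)/(1.054−1)−1) = 13.1444
V_final = 18.2 + 13.1444 = 31.3444
°P = 259 − 259/1.054 = 13.2694
cells = 0.93·31.3444·13.2694

386.8089 billion cells


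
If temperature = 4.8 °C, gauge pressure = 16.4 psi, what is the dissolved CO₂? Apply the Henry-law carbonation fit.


vols = (P + 14.695)·(0.01821 + 0.09011·e^(−0.04·T))
vols = (16.4 + 14.695)·(0.01821 + 0.09011·e^(−0.04·4.8))

2.8787 volumes


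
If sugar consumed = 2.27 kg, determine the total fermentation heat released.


Q = m_sugar · 590 kJ/kg
Q = 2.27 · 590

1339.3000 kJ


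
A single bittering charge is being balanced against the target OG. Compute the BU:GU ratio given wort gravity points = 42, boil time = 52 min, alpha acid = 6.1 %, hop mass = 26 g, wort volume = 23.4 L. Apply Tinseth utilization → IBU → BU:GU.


U = 1.65·0.000125^(GP/1000)·(1−e^(−0.04t))/4.15;  IBU = (α/100)·m·U·1000/V;  BU:GU = IBU/GP
U = 1.65·0.000125^(42/1000)·(1−e^(−0.04·52))/4.15 = 0.2385
IBU = (6.1/100)·26·0.2385·1000/23.4 = 16.1672
BU:GU = 16.1672/42

0.3849


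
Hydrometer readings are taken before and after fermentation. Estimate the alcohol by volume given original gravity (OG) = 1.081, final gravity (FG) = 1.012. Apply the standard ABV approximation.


ABV = (OG − FG) · 131.25
ABV = (1.081 − 1.012) · 131.25

9.0562 % ABV


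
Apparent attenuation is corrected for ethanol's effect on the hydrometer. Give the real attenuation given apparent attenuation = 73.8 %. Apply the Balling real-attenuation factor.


RA = AA · 0.8192
RA = 73.8 · 0.8192

60.4570 %


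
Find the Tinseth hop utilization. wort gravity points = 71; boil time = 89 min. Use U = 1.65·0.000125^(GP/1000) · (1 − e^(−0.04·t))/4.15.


bigness = 1.65·0.000125^(71/1000) = 0.8717
boil_factor = (1 − e^(−0.04·89))/4.15 = 0.2341
U = 0.8717 · 0.2341

0.2041


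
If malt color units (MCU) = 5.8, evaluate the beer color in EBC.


SRM = 1.4922·MCU^0.6859;  EBC = SRM·1.97
SRM = 1.4922·5.8^0.6859 = 4.9827
EBC = 4.9827·1.97

9.8159 EBC


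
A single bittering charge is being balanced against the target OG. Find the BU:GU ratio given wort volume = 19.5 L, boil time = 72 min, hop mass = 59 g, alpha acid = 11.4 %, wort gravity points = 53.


U = 1.65·0.000125^(GP/1000)·(1−e^(−0.04t))/4.15;  IBU = (α/100)·m·U·1000/V;  BU:GU = IBU/GP
U = 1.65·0.000125^(53/1000)·(1−e^(−0.04·72))/4.15 = 0.2331
IBU = (11.4/100)·59·0.2331·1000/19.5 = 80.3904
BU:GU = 80.3904/53

1.5168


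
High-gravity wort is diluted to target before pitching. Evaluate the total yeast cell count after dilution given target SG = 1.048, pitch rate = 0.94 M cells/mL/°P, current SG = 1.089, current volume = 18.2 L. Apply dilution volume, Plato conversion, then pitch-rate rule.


V_w = V·((SG_c−1)/(SG_t−1)−1);  °P = 259 − 259/SG_t;  cells = rate·(V+V_w)·°P
V_w = 18.2·((1.089−1)/(1.048−1)−1) = 15.5458
V_final = 18.2 + 15.5458 = 33.7458
°P = 259 − 259/1.048 = 11.8626
cells = 0.94·33.7458·11.8626

376.2944 billion cells


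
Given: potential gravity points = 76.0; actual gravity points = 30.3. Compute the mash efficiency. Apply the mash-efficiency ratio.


efficiency = actual / potential × 100
efficiency = 30.3 / 76.0 × 100

39.8684 %


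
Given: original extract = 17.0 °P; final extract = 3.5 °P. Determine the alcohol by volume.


SG = 259/(259 − P);  ABV = (OG − FG)·131.25
OG = 259/(259 − 17.0) = 1.0702
FG = 259/(259 − 3.5) = 1.0137
ABV = (1.0702 − 1.0137)·131.25

7.4221 % ABV


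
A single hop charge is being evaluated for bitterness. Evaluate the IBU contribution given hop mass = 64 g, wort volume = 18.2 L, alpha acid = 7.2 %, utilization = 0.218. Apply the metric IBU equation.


IBU = (α/100)·mass·U·1000 / V
IBU = (7.2/100)·64·0.218·1000 / 18.2

55.1947 IBU


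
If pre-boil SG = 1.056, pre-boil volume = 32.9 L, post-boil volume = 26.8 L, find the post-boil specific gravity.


SG_post = 1 + (SG_pre − 1)·V_pre/V_post
pts_pre = (1.056 − 1)·1000 = 56.0000
pts_post = 56.0000·32.9/26.8 = 68.7463
SG_post = 1 + 68.7463/1000

1.0687


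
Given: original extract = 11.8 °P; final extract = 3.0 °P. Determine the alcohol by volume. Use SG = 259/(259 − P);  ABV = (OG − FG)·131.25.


OG = 259/(259 − 11.8) = 1.0477
FG = 259/(259 − 3.0) = 1.0117
ABV = (1.0477 − 1.0117)·131.25

4.7271 % ABV


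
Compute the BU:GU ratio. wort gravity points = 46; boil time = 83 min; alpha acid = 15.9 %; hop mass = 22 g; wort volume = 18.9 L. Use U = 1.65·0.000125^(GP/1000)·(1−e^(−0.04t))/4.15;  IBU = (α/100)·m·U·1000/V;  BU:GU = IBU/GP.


U = 1.65·0.000125^(46/1000)·(1−e^(−0.04·83))/4.15 = 0.2535
IBU = (15.9/100)·22·0.2535·1000/18.9 = 46.9094
BU:GU = 46.9094/46

1.0198


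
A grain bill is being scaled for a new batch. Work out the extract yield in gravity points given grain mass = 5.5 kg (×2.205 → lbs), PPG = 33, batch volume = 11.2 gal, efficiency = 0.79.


points = lbs × PPG × eff / vol
lbs = 5.5 × 2.205 = 12.1275
points = 12.1275 × 33 × 0.79 / 11.2

28.2289 points


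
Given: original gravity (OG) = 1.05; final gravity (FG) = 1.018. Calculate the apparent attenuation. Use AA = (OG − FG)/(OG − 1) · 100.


AA = (1.05 − 1.018)/(1.05 − 1) · 100

64.0000 %


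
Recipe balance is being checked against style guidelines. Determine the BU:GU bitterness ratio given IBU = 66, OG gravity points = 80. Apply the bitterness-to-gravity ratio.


BU:GU = IBU / OG_points
BU:GU = 66 / 80

0.8250


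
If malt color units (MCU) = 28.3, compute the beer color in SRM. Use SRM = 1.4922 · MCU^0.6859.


SRM = 1.4922 · 28.3^0.6859

14.7777 SRM


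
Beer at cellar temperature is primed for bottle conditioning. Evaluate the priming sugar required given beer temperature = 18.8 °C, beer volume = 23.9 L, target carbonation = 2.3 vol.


residual = 14.695·(0.01821 + 0.09011·e^(−0.04·T));  sugar = (target − residual)·4.0·V
residual = 14.695·(0.01821 + 0.09011·e^(−0.04·18.8)) = 0.8918
sugar = (2.3 − 0.8918)·4.0·23.9

134.6203 g


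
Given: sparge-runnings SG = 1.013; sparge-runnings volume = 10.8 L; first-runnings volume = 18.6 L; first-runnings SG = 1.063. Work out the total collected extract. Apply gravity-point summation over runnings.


total = Σ (SG_i − 1)·1000·V_i
first = (1.063 − 1)·1000·18.6 = 1171.8000
sparge = (1.013 − 1)·1000·10.8 = 140.4000
total = 1171.8000 + 140.4000

1312.2000 gravity·L


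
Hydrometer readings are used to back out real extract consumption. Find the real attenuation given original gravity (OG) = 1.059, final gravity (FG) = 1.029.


AA = (OG−FG)/(OG−1)·100;  RA = AA·0.8192
AA = (1.059 − 1.029)/(1.059 − 1)·100 = 50.8475
RA = 50.8475·0.8192

41.6542 %


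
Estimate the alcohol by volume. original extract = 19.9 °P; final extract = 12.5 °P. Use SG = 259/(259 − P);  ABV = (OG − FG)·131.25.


OG = 259/(259 − 19.9) = 1.0832
FG = 259/(259 − 12.5) = 1.0507
ABV = (1.0832 − 1.0507)·131.25

4.2681 % ABV


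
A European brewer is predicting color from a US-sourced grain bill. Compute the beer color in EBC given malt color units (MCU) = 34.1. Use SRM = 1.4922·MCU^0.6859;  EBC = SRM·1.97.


SRM = 1.4922·34.1^0.6859 = 16.7936
EBC = 16.7936·1.97

33.0834 EBC


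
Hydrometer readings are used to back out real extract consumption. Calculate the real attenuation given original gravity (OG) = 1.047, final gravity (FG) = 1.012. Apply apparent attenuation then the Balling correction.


AA = (OG−FG)/(OG−1)·100;  RA = AA·0.8192
AA = (1.047 − 1.012)/(1.047 − 1)·100 = 74.4681
RA = 74.4681·0.8192

61.0043 %


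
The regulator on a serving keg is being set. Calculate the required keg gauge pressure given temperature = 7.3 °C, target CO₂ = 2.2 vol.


psi = vols/(0.01821 + 0.09011·e^(−0.04·T)) − 14.695
psi = 2.2/(0.01821 + 0.09011·e^(−0.04·7.3)) − 14.695

11.0356 psi


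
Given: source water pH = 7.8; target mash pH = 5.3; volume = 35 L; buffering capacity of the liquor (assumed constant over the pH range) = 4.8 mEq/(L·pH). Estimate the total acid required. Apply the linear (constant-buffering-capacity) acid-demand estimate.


acid = buffering capacity · (pH_source − pH_target) · V
acid = 4.8 · (7.8 − 5.3) · 35

420.0000 mEq


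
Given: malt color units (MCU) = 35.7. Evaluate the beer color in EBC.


SRM = 1.4922·MCU^0.6859;  EBC = SRM·1.97
SRM = 1.4922·35.7^0.6859 = 17.3301
EBC = 17.3301·1.97

34.1404 EBC


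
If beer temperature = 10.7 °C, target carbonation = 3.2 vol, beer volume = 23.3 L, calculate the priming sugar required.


residual = 14.695·(0.01821 + 0.09011·e^(−0.04·T));  sugar = (target − residual)·4.0·V
residual = 14.695·(0.01821 + 0.09011·e^(−0.04·10.7)) = 1.1307
sugar = (3.2 − 1.1307)·4.0·23.3

192.8585 g


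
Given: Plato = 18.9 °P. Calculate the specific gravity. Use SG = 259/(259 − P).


SG = 259/(259 − 18.9)

1.0787


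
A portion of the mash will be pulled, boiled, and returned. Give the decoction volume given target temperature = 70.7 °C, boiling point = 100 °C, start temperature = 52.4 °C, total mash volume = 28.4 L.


V_dec = V_total·(T_target − T_start)/(T_boil − T_start)
V_dec = 28.4·(70.7 − 52.4)/(100 − 52.4)

10.9185 L


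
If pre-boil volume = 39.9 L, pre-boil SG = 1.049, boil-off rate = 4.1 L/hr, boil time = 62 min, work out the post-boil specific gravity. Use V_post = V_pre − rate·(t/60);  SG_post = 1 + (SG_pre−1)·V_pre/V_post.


V_post = 39.9 − 4.1·(62/60) = 35.6633
SG_post = 1 + (1.049 − 1)·39.9/35.6633

1.0548


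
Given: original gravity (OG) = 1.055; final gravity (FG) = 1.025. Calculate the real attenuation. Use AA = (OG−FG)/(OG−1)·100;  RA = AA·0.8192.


AA = (1.055 − 1.025)/(1.055 − 1)·100 = 54.5455
RA = 54.5455·0.8192

44.6836 %


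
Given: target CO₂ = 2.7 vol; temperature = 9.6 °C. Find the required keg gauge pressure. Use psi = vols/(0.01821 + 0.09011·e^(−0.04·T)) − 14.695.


psi = 2.7/(0.01821 + 0.09011·e^(−0.04·9.6)) − 14.695

19.2302 psi


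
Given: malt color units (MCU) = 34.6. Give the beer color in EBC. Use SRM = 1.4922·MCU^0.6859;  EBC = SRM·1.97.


SRM = 1.4922·34.6^0.6859 = 16.9621
EBC = 16.9621·1.97

33.4153 EBC


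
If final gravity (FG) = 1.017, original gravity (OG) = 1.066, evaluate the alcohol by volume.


ABV = (OG − FG) · 131.25
ABV = (1.066 − 1.017) · 131.25

6.4313 % ABV


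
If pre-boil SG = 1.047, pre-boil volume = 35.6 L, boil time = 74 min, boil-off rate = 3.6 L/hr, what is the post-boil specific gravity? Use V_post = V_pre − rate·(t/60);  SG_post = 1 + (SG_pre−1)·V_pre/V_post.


V_post = 35.6 − 3.6·(74/60) = 31.1600
SG_post = 1 + (1.047 − 1)·35.6/31.1600

1.0537


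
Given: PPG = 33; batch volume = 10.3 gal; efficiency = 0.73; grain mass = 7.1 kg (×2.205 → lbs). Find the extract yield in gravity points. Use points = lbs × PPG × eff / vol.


lbs = 7.1 × 2.205 = 15.6555
points = 15.6555 × 33 × 0.73 / 10.3

36.6156 points


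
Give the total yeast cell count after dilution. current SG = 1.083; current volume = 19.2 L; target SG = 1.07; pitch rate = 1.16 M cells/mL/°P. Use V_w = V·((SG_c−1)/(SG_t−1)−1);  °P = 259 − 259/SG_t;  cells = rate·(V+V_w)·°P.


V_w = 19.2·((1.083−1)/(1.07−1)−1) = 3.5657
V_final = 19.2 + 3.5657 = 22.7657
°P = 259 − 259/1.07 = 16.9439
cells = 1.16·22.7657·16.9439

447.4591 billion cells


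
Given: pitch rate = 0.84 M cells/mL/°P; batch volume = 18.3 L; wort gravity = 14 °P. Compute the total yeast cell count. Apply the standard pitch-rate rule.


cells (billions) = rate · V_L · °P
cells = 0.84 · 18.3 · 14

215.2080 billion cells


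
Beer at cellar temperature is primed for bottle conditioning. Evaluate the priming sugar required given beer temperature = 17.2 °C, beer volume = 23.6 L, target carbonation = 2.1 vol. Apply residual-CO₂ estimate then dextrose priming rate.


residual = 14.695·(0.01821 + 0.09011·e^(−0.04·T));  sugar = (target − residual)·4.0·V
residual = 14.695·(0.01821 + 0.09011·e^(−0.04·17.2)) = 0.9331
sugar = (2.1 − 0.9331)·4.0·23.6

110.1558 g


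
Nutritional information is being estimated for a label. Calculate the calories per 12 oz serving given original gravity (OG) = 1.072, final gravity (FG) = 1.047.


ABW = (OG−FG)·131.25·0.79/FG;  °P = 259 − 259/SG (for OG→OE and FG→AE);  RE = 0.1808·OE + 0.8192·AE;  Cal = (6.9·ABW + 4·(RE−0.1))·FG·3.55
ABW = (1.072 − 1.047)·131.25·0.79/1.047 = 2.4758
OE = 259 − 259/1.072 = 17.3955 °P
AE = 259 − 259/1.047 = 11.6266 °P
RE = 0.1808·17.3955 + 0.8192·11.6266 = 12.6696 °P
Cal = (6.9·2.4758 + 4·(12.6696−0.1))·1.047·3.55

250.3726 kcal


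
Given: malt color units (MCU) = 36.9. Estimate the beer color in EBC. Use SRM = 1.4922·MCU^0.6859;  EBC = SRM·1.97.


SRM = 1.4922·36.9^0.6859 = 17.7276
EBC = 17.7276·1.97

34.9234 EBC


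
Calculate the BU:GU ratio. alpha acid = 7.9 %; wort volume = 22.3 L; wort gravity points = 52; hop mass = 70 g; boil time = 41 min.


U = 1.65·0.000125^(GP/1000)·(1−e^(−0.04t))/4.15;  IBU = (α/100)·m·U·1000/V;  BU:GU = IBU/GP
U = 1.65·0.000125^(52/1000)·(1−e^(−0.04·41))/4.15 = 0.2008
IBU = (7.9/100)·70·0.2008·1000/22.3 = 49.8014
BU:GU = 49.8014/52

0.9577


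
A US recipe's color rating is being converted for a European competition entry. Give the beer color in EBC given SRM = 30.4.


EBC = SRM · 1.97
EBC = 30.4 · 1.97

59.8880 EBC


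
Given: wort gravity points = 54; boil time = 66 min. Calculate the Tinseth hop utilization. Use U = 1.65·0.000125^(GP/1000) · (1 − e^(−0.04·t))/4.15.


bigness = 1.65·0.000125^(54/1000) = 1.0156
boil_factor = (1 − e^(−0.04·66))/4.15 = 0.2238
U = 1.0156 · 0.2238

0.2273


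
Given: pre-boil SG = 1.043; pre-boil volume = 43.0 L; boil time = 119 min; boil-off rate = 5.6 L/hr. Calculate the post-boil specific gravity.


V_post = V_pre − rate·(t/60);  SG_post = 1 + (SG_pre−1)·V_pre/V_post
V_post = 43.0 − 5.6·(119/60) = 31.8933
SG_post = 1 + (1.043 − 1)·43.0/31.8933

1.0580


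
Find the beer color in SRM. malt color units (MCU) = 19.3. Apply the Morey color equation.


SRM = 1.4922 · MCU^0.6859
SRM = 1.4922 · 19.3^0.6859

11.3656 SRM


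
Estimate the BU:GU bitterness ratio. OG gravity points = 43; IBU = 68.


BU:GU = IBU / OG_points
BU:GU = 68 / 43

1.5814


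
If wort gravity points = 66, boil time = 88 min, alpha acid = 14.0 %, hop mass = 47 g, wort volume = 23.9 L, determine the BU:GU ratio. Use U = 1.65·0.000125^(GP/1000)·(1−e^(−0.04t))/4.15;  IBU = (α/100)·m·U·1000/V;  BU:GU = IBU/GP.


U = 1.65·0.000125^(66/1000)·(1−e^(−0.04·88))/4.15 = 0.2132
IBU = (14.0/100)·47·0.2132·1000/23.9 = 58.6963
BU:GU = 58.6963/66

0.8893


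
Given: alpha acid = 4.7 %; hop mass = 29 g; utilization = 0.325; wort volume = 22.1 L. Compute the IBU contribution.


IBU = (α/100)·mass·U·1000 / V
IBU = (4.7/100)·29·0.325·1000 / 22.1

20.0441 IBU


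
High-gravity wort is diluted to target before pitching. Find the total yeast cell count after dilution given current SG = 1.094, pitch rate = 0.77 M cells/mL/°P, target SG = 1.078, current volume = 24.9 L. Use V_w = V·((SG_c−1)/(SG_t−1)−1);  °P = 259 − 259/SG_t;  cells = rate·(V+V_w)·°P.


V_w = 24.9·((1.094−1)/(1.078−1)−1) = 5.1077
V_final = 24.9 + 5.1077 = 30.0077
°P = 259 − 259/1.078 = 18.7403
cells = 0.77·30.0077·18.7403

433.0110 billion cells


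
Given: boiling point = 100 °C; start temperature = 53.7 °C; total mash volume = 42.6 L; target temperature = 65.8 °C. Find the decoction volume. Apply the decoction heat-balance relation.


V_dec = V_total·(T_target − T_start)/(T_boil − T_start)
V_dec = 42.6·(65.8 − 53.7)/(100 − 53.7)

11.1330 L


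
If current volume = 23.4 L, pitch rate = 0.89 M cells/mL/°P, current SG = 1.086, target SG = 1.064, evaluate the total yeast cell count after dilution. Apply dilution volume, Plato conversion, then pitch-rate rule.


V_w = V·((SG_c−1)/(SG_t−1)−1);  °P = 259 − 259/SG_t;  cells = rate·(V+V_w)·°P
V_w = 23.4·((1.086−1)/(1.064−1)−1) = 8.0437
V_final = 23.4 + 8.0437 = 31.4437
°P = 259 − 259/1.064 = 15.5789
cells = 0.89·31.4437·15.5789

435.9759 billion cells


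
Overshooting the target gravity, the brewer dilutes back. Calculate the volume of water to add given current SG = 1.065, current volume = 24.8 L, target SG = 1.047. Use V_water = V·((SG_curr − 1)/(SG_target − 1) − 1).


V_water = 24.8·((1.065 − 1)/(1.047 − 1) − 1)

9.4979 L


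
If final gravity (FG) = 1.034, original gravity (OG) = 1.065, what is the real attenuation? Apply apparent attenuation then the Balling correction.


AA = (OG−FG)/(OG−1)·100;  RA = AA·0.8192
AA = (1.065 − 1.034)/(1.065 − 1)·100 = 47.6923
RA = 47.6923·0.8192

39.0695 %


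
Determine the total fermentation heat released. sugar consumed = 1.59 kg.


Q = m_sugar · 590 kJ/kg
Q = 1.59 · 590

938.1000 kJ


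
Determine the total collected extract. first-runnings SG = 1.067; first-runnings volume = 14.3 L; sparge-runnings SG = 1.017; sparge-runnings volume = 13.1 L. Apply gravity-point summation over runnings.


total = Σ (SG_i − 1)·1000·V_i
first = (1.067 − 1)·1000·14.3 = 958.1000
sparge = (1.017 − 1)·1000·13.1 = 222.7000
total = 958.1000 + 222.7000

1180.8000 gravity·L


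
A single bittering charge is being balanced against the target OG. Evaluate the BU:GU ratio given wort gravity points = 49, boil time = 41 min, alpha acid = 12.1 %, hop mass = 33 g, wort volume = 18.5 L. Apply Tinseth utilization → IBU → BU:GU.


U = 1.65·0.000125^(GP/1000)·(1−e^(−0.04t))/4.15;  IBU = (α/100)·m·U·1000/V;  BU:GU = IBU/GP
U = 1.65·0.000125^(49/1000)·(1−e^(−0.04·41))/4.15 = 0.2063
IBU = (12.1/100)·33·0.2063·1000/18.5 = 44.5305
BU:GU = 44.5305/49

0.9088


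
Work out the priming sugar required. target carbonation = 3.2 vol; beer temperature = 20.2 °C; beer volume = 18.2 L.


residual = 14.695·(0.01821 + 0.09011·e^(−0.04·T));  sugar = (target − residual)·4.0·V
residual = 14.695·(0.01821 + 0.09011·e^(−0.04·20.2)) = 0.8578
sugar = (3.2 − 0.8578)·4.0·18.2

170.5091 g


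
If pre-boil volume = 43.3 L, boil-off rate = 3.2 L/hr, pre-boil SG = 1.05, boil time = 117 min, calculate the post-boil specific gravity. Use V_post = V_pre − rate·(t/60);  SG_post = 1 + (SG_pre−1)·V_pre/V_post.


V_post = 43.3 − 3.2·(117/60) = 37.0600
SG_post = 1 + (1.05 − 1)·43.3/37.0600

1.0584


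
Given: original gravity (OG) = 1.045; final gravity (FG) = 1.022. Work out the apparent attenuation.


AA = (OG − FG)/(OG − 1) · 100
AA = (1.045 − 1.022)/(1.045 − 1) · 100

51.1111 %


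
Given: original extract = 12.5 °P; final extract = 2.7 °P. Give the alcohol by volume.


SG = 259/(259 − P);  ABV = (OG − FG)·131.25
OG = 259/(259 − 12.5) = 1.0507
FG = 259/(259 − 2.7) = 1.0105
ABV = (1.0507 − 1.0105)·131.25

5.2730 % ABV


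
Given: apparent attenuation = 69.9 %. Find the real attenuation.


RA = AA · 0.8192
RA = 69.9 · 0.8192

57.2621 %


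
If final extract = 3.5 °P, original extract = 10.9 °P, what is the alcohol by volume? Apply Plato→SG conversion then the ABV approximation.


SG = 259/(259 − P);  ABV = (OG − FG)·131.25
OG = 259/(259 − 10.9) = 1.0439
FG = 259/(259 − 3.5) = 1.0137
ABV = (1.0439 − 1.0137)·131.25

3.9684 % ABV


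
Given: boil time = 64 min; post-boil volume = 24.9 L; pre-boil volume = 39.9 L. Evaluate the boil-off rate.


rate = (V_pre − V_post) / (t_min/60)
rate = (39.9 − 24.9) / (64/60)

14.0625 L/hr


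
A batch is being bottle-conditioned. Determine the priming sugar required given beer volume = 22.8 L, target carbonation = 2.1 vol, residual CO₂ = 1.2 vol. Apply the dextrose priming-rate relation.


sugar = (target − residual)·4.0·V
sugar = (2.1 − 1.2)·4.0·22.8

82.0800 g


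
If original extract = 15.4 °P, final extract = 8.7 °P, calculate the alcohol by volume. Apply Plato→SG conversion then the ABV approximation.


SG = 259/(259 − P);  ABV = (OG − FG)·131.25
OG = 259/(259 − 15.4) = 1.0632
FG = 259/(259 − 8.7) = 1.0348
ABV = (1.0632 − 1.0348)·131.25

3.7354 % ABV


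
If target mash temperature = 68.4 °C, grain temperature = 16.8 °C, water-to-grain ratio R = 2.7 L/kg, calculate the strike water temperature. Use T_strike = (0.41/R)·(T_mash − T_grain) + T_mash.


T_strike = (0.41/2.7)·(68.4 − 16.8) + 68.4

76.2356 °C


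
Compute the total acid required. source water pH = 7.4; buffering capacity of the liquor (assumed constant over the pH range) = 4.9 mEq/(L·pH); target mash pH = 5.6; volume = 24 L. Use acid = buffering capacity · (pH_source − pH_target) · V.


acid = 4.9 · (7.4 − 5.6) · 24

211.6800 mEq
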